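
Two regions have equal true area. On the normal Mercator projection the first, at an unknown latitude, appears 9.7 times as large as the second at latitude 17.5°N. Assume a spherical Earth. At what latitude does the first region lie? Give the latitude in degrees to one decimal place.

For equal true areas on Mercator, apparent areas scale as sec²φ, so the ratio is cos²φ₂ / cos²φ₁.
cos²φ₂ / cos²φ₁ = 9.7  ⇒  cos φ₁ = cos 17.5° / √9.7 = 0.9537/3.114 = 0.3062.
φ₁ = arccos(0.3062) ≈ 72.2°.

72.2°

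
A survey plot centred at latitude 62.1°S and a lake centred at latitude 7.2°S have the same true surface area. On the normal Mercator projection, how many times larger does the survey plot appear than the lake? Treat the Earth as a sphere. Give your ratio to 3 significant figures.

4.50

Mercator areal scale is sec²φ.
At 62.1°: sec²(62.1°) = 1/0.4679² = 4.567.
At 7.2°: sec²(7.2°) = 1/0.9921² = 1.016.
Ratio = 4.567/1.016 = cos²(7.2°)/cos²(62.1°) ≈ 4.50.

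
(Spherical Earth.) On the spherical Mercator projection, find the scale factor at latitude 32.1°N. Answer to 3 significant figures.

1.18

Mercator is conformal, so the point scale is isotropic: h = k = sec φ = 1/cos φ.
k = 1/cos 32.1° = 1/0.8471 = 1.180.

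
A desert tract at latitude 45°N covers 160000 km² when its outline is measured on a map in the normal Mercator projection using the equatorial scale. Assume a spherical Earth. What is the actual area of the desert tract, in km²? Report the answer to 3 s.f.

80000 km²

Mercator is conformal, so the point scale is isotropic: h = k = sec φ = 1/cos φ.
Areal scale = k² = sec²φ = 1/cos²(45°) = 1/0.7071² = 2.000.
True area = apparent / (areal scale) = 160000 / 2.000 ≈ 80000 km².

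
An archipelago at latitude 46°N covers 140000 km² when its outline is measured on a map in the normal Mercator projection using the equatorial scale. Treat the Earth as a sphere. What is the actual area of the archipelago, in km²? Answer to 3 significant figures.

67600 km²

The Mercator projection is conformal; its linear scale factor is the same in every direction and equals sec φ = 1/cos φ.
Areal scale = k² = sec²φ = 1/cos²(46°) = 1/0.6947² = 2.072.
True area = apparent / (areal scale) = 140000 / 2.072 ≈ 67600 km².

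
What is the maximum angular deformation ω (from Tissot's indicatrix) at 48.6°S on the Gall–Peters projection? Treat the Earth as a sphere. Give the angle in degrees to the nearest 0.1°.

7.7°

Gall–Peters is a cylindrical equal-area projection with standard parallels at ±45°. A cylindrical equal-area projection with standard parallel φ₀ has meridian scale h = cos φ / cos φ₀ and parallel scale k = cos φ₀ / cos φ (so areas are preserved, h·k = 1).
At 48.6°: h = 0.9352, k = 1.069; principal scales a = 1.069, b = 0.9352.
sin(ω/2) = (a − b)/(a + b) = 0.1340/2.004 = 0.06686, so ω = 2 arcsin(0.06686) ≈ 7.7°.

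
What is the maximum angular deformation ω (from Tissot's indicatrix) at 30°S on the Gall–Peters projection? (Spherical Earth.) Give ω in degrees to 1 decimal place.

23.1°

The Gall–Peters projection is cylindrical equal-area with φ₀ = 45°. A cylindrical equal-area projection with standard parallel φ₀ has meridian scale h = cos φ / cos φ₀ and parallel scale k = cos φ₀ / cos φ (so areas are preserved, h·k = 1).
At 30°: h = 1.225, k = 0.8165; principal scales a = 1.225, b = 0.8165.
sin(ω/2) = (a − b)/(a + b) = 0.4082/2.041 = 0.2000, so ω = 2 arcsin(0.2000) ≈ 23.1°.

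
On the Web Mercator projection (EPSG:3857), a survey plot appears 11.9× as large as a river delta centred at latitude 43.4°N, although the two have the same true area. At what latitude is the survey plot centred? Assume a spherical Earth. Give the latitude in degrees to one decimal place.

Mercator areal scale is sec²φ, so apparent-area ratio = sec²φ₁ / sec²φ₂ = cos²φ₂ / cos²φ₁.
cos²φ₂ / cos²φ₁ = 11.9  ⇒  cos φ₁ = cos 43.4° / √11.9 = 0.7266/3.450 = 0.2106.
φ₁ = arccos(0.2106) ≈ 77.8°.

77.8°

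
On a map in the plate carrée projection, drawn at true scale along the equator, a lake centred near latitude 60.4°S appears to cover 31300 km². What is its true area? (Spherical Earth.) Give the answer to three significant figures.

15500 km²

In the plate carrée (x = Rλ, y = Rφ), meridians are true-scale (h = 1) and parallels are stretched by k = sec φ.
Areal scale = h·k = 1 × sec φ; at 60.4°, h = 1.000, k = 2.025, so h·k = 2.025.
True area = apparent / (areal scale) = 31300 / 2.025 ≈ 15500 km².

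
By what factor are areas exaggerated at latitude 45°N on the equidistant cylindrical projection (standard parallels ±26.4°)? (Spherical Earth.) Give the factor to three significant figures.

1.27

The equidistant cylindrical projection with φ₀ = 26.4° has h = 1 (meridians true) and k = cos φ₀ / cos φ along parallels.
Areal scale = h·k = 1 × cos φ₀ / cos φ; at 45°, h = 1.000, k = 1.267, so h·k = 1.267.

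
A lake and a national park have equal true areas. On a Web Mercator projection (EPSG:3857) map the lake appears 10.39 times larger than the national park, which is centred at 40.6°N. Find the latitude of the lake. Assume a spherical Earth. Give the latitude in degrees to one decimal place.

Mercator areal scale is sec²φ, so apparent-area ratio = sec²φ₁ / sec²φ₂ = cos²φ₂ / cos²φ₁.
cos²φ₂ / cos²φ₁ = 10.39  ⇒  cos φ₁ = cos 40.6° / √10.39 = 0.7593/3.223 = 0.2356.
φ₁ = arccos(0.2356) ≈ 76.4°.

76.4°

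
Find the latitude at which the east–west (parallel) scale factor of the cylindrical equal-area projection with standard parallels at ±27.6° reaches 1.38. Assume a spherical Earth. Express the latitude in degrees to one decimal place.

A cylindrical equal-area projection with standard parallel φ₀ has meridian scale h = cos φ / cos φ₀ and parallel scale k = cos φ₀ / cos φ (so areas are preserved, h·k = 1).
k = cos φ₀ / cos φ = 1.38  ⇒  cos φ = cos 27.6° / 1.38 = 0.6422.
φ = arccos(0.6422) ≈ 50.0°.

50.0°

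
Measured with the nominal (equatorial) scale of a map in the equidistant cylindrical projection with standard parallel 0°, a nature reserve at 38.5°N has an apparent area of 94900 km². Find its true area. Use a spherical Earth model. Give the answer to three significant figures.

For the equirectangular projection with φ₀ = 0 (plate carrée), h = 1 along meridians and k = sec φ along parallels.
Areal scale = h·k = 1 × sec φ; at 38.5°, h = 1.000, k = 1.278, so h·k = 1.278.
True area = apparent / (areal scale) = 94900 / 1.278 ≈ 74300 km².

74300 km²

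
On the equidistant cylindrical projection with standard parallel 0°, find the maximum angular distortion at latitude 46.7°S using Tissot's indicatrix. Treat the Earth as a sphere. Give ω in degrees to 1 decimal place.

Plate carrée maps x = Rλ, y = Rφ. The meridian scale is h = 1 and the parallel scale is k = 1/cos φ = sec φ.
At 46.7°: h = 1.000, k = 1.458; principal scales a = 1.458, b = 1.000.
sin(ω/2) = (a − b)/(a + b) = 0.4581/2.458 = 0.1864, so ω = 2 arcsin(0.1864) ≈ 21.5°.

21.5°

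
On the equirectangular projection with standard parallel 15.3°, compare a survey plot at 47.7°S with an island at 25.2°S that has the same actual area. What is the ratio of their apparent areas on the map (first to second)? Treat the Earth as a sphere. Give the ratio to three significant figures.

In the equirectangular projection with standard parallel φ₀ = 15.3° (x = Rλ cos φ₀, y = Rφ), meridians are true-scale (h = 1) and the parallel scale is k = cos φ₀ / cos φ.
Areal scale at 47.7°: h·k = 1.000 × 1.433 = 1.433.
Areal scale at 25.2°: h·k = 1.000 × 1.066 = 1.066.
Ratio = 1.433/1.066 ≈ 1.34.

1.34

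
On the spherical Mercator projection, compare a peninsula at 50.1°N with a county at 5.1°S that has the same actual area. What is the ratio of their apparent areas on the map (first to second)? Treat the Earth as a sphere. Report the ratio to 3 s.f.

On Mercator, area is exaggerated by sec²φ = 1/cos²φ.
At 50.1°: sec²(50.1°) = 1/0.6414² = 2.430.
At 5.1°: sec²(5.1°) = 1/0.9960² = 1.008.
Ratio = 2.430/1.008 = cos²(5.1°)/cos²(50.1°) ≈ 2.41.

2.41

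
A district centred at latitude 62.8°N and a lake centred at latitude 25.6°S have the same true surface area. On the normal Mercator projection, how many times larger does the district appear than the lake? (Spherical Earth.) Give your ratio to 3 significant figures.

On Mercator, area is exaggerated by sec²φ = 1/cos²φ.
At 62.8°: sec²(62.8°) = 1/0.4571² = 4.786.
At 25.6°: sec²(25.6°) = 1/0.9018² = 1.230.
Ratio = 4.786/1.230 = cos²(25.6°)/cos²(62.8°) ≈ 3.89.

3.89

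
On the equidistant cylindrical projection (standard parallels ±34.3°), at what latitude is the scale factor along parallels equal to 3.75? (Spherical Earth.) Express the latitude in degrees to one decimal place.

77.3°

The equidistant cylindrical projection with φ₀ = 34.3° has h = 1 (meridians true) and k = cos φ₀ / cos φ along parallels.
k = cos φ₀ / cos φ = 3.75  ⇒  cos φ = cos 34.3° / 3.75 = 0.2203.
φ = arccos(0.2203) ≈ 77.3°.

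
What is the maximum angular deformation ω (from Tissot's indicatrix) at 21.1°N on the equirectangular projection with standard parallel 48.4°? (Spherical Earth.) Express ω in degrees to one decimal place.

19.4°

With standard parallel φ₀ = 48.4°, the equirectangular projection gives x = Rλ cos φ₀, y = Rφ, so h = 1 and k = cos 48.4° / cos φ.
At 21.1°: h = 1.000, k = 0.7116; principal scales a = 1.000, b = 0.7116.
sin(ω/2) = (a − b)/(a + b) = 0.2884/1.712 = 0.1685, so ω = 2 arcsin(0.1685) ≈ 19.4°.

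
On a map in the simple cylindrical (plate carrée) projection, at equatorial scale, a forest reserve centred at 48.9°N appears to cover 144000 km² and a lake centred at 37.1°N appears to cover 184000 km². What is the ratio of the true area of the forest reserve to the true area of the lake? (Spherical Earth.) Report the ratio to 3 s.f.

0.645

On the plate carrée, areal scale = h·k = 1 × sec φ, so true area = apparent × cos φ.
True area of forest reserve: 144000 × cos(48.9°) = 144000 × 0.6574 = 94660 km².
True area of lake: 184000 × cos(37.1°) = 184000 × 0.7976 = 146800 km².
Ratio = 94660 / 146800 ≈ 0.645.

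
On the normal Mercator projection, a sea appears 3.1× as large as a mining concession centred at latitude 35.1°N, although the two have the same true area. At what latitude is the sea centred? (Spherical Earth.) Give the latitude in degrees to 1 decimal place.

Mercator areal scale is sec²φ, so apparent-area ratio = sec²φ₁ / sec²φ₂ = cos²φ₂ / cos²φ₁.
cos²φ₂ / cos²φ₁ = 3.1  ⇒  cos φ₁ = cos 35.1° / √3.1 = 0.8181/1.761 = 0.4647.
φ₁ = arccos(0.4647) ≈ 62.3°.

62.3°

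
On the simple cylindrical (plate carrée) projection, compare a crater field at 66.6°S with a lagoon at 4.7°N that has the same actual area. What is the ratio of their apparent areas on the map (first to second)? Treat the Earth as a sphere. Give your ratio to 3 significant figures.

For the equirectangular projection with φ₀ = 0 (plate carrée), h = 1 along meridians and k = sec φ along parallels.
Areal scale at 66.6°: h·k = 1.000 × 2.518 = 2.518.
Areal scale at 4.7°: h·k = 1.000 × 1.003 = 1.003.
Ratio = 2.518/1.003 ≈ 2.51.

2.51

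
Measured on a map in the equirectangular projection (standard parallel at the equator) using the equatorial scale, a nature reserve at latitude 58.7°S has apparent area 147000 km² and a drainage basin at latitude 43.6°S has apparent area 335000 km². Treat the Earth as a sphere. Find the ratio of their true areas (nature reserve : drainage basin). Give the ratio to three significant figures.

Plate carrée has h = 1 and k = sec φ, giving areal scale sec φ; true area = (apparent area) · cos φ.
True area of nature reserve: 147000 × cos(58.7°) = 147000 × 0.5195 = 76370 km².
True area of drainage basin: 335000 × cos(43.6°) = 335000 × 0.7242 = 242600 km².
Ratio = 76370 / 242600 ≈ 0.315.

0.315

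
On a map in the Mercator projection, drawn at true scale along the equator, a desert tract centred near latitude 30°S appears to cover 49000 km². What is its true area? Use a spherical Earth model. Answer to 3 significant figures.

The Mercator projection is conformal; its linear scale factor is the same in every direction and equals sec φ = 1/cos φ.
Areal scale = k² = sec²φ = 1/cos²(30°) = 1/0.8660² = 1.333.
True area = apparent / (areal scale) = 49000 / 1.333 ≈ 36800 km².

36800 km²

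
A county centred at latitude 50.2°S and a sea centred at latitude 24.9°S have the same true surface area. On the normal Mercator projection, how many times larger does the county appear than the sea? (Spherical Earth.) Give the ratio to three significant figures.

2.01

Mercator is conformal with k = sec φ, so areal scale = k² = sec²φ.
At 50.2°: sec²(50.2°) = 1/0.6401² = 2.441.
At 24.9°: sec²(24.9°) = 1/0.9070² = 1.215.
Ratio = 2.441/1.215 = cos²(24.9°)/cos²(50.2°) ≈ 2.01.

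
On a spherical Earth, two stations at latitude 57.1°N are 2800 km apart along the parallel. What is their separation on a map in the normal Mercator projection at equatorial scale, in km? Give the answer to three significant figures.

5150 km

The Mercator projection is conformal; its linear scale factor is the same in every direction and equals sec φ = 1/cos φ.
Along the parallel, k = sec 57.1° = 1/0.5432 = 1.841.
Map distance = 2800 × 1.841 ≈ 5150 km.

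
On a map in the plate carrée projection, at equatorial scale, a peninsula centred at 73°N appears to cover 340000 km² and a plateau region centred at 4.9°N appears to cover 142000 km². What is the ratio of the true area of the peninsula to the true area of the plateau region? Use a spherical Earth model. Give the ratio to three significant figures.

0.703

Plate carrée has h = 1 and k = sec φ, giving areal scale sec φ; true area = (apparent area) · cos φ.
True area of peninsula: 340000 × cos(73°) = 340000 × 0.2924 = 99410 km².
True area of plateau region: 142000 × cos(4.9°) = 142000 × 0.9963 = 141500 km².
Ratio = 99410 / 141500 ≈ 0.703.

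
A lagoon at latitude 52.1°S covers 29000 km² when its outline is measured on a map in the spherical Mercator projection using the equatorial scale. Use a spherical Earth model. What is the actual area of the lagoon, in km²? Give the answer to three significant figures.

For Mercator, h = k = sec φ (a conformal cylindrical projection has a single point scale, 1/cos φ).
Areal scale = k² = sec²φ = 1/cos²(52.1°) = 1/0.6143² = 2.650.
True area = apparent / (areal scale) = 29000 / 2.650 ≈ 10900 km².

10900 km²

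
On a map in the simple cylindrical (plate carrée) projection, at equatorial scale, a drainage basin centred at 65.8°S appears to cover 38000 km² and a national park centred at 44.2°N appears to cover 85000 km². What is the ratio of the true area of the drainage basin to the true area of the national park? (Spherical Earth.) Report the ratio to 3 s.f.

0.256

On the plate carrée, areal scale = h·k = 1 × sec φ, so true area = apparent × cos φ.
True area of drainage basin: 38000 × cos(65.8°) = 38000 × 0.4099 = 15580 km².
True area of national park: 85000 × cos(44.2°) = 85000 × 0.7169 = 60940 km².
Ratio = 15580 / 60940 ≈ 0.256.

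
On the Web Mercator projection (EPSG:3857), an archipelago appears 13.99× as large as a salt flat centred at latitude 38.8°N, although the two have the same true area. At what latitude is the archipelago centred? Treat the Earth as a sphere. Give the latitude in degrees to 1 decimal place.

On Mercator, (apparent₁)/(apparent₂) = sec²φ₁ / sec²φ₂ when true areas are equal.
cos²φ₂ / cos²φ₁ = 13.99  ⇒  cos φ₁ = cos 38.8° / √13.99 = 0.7793/3.740 = 0.2084.
φ₁ = arccos(0.2084) ≈ 78.0°.

78.0°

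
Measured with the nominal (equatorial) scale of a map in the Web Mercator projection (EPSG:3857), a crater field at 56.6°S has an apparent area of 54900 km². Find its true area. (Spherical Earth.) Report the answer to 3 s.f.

16600 km²

The Mercator projection is conformal; its linear scale factor is the same in every direction and equals sec φ = 1/cos φ.
Areal scale = k² = sec²φ = 1/cos²(56.6°) = 1/0.5505² = 3.300.
True area = apparent / (areal scale) = 54900 / 3.300 ≈ 16600 km².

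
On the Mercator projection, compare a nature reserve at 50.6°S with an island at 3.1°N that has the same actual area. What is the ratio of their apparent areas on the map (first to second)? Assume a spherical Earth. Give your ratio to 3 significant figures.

On Mercator, area is exaggerated by sec²φ = 1/cos²φ.
At 50.6°: sec²(50.6°) = 1/0.6347² = 2.482.
At 3.1°: sec²(3.1°) = 1/0.9985² = 1.003.
Ratio = 2.482/1.003 = cos²(3.1°)/cos²(50.6°) ≈ 2.47.

2.47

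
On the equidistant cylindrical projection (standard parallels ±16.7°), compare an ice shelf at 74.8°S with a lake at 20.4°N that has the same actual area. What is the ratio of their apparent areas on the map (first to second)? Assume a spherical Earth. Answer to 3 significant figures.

In the equirectangular projection with standard parallel φ₀ = 16.7° (x = Rλ cos φ₀, y = Rφ), meridians are true-scale (h = 1) and the parallel scale is k = cos φ₀ / cos φ.
Areal scale at 74.8°: h·k = 1.000 × 3.653 = 3.653.
Areal scale at 20.4°: h·k = 1.000 × 1.022 = 1.022.
Ratio = 3.653/1.022 ≈ 3.57.

3.57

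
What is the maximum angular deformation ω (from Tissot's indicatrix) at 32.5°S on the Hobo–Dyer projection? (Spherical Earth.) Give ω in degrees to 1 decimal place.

7.0°

Hobo–Dyer is a cylindrical equal-area projection with standard parallels at ±37.5°. Cylindrical equal-area (φ₀ = 37.5°): h = cos φ / cos 37.5° along meridians, k = cos 37.5° / cos φ along parallels; h·k = 1.
At 32.5°: h = 1.063, k = 0.9407; principal scales a = 1.063, b = 0.9407.
sin(ω/2) = (a − b)/(a + b) = 0.1224/2.004 = 0.06109, so ω = 2 arcsin(0.06109) ≈ 7.0°.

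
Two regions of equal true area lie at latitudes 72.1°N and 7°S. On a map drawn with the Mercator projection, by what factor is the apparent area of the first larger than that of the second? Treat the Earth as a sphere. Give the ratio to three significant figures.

10.4

Mercator areal scale is sec²φ.
At 72.1°: sec²(72.1°) = 1/0.3074² = 10.59.
At 7°: sec²(7°) = 1/0.9925² = 1.015.
Ratio = 10.59/1.015 = cos²(7°)/cos²(72.1°) ≈ 10.4.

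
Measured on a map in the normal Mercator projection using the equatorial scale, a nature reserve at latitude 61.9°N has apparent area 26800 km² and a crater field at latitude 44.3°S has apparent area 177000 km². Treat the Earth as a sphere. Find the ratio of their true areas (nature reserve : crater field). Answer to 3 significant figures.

Mercator's areal exaggeration is sec²φ; hence true area = (apparent area) · cos²φ.
True area of nature reserve: 26800 × cos²(61.9°) = 26800 × 0.2219 = 5946 km².
True area of crater field: 177000 × cos²(44.3°) = 177000 × 0.5122 = 90660 km².
Ratio = 5946 / 90660 ≈ 0.0656.

0.0656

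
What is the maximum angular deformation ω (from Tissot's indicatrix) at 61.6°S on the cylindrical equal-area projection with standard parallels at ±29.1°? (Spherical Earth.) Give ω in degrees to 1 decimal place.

65.8°

For cylindrical equal-area with standard parallel φ₀, h = cos φ / cos φ₀ and k = cos φ₀ / cos φ, so h·k = 1.
At 61.6°: h = 0.5443, k = 1.837; principal scales a = 1.837, b = 0.5443.
sin(ω/2) = (a − b)/(a + b) = 1.293/2.381 = 0.5429, so ω = 2 arcsin(0.5429) ≈ 65.8°.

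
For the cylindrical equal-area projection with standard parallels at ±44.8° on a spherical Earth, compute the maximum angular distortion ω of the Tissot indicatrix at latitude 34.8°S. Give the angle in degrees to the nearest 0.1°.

For cylindrical equal-area with standard parallel φ₀, h = cos φ / cos φ₀ and k = cos φ₀ / cos φ, so h·k = 1.
At 34.8°: h = 1.157, k = 0.8641; principal scales a = 1.157, b = 0.8641.
sin(ω/2) = (a − b)/(a + b) = 0.2931/2.021 = 0.1450, so ω = 2 arcsin(0.1450) ≈ 16.7°.

16.7°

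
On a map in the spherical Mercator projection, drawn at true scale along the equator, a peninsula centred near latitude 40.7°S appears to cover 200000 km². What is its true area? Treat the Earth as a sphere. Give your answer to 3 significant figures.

For Mercator, h = k = sec φ (a conformal cylindrical projection has a single point scale, 1/cos φ).
Areal scale = k² = sec²φ = 1/cos²(40.7°) = 1/0.7581² = 1.740.
True area = apparent / (areal scale) = 200000 / 1.740 ≈ 115000 km².

115000 km²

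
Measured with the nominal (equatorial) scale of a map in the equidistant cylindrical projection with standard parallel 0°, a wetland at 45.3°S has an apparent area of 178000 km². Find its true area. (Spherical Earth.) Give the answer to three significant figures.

125000 km²

For the equirectangular projection with φ₀ = 0 (plate carrée), h = 1 along meridians and k = sec φ along parallels.
Areal scale = h·k = 1 × sec φ; at 45.3°, h = 1.000, k = 1.422, so h·k = 1.422.
True area = apparent / (areal scale) = 178000 / 1.422 ≈ 125000 km².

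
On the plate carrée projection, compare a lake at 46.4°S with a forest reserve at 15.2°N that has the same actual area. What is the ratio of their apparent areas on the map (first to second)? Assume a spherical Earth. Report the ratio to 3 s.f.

1.40

Plate carrée maps x = Rλ, y = Rφ. The meridian scale is h = 1 and the parallel scale is k = 1/cos φ = sec φ.
Areal scale at 46.4°: h·k = 1.000 × 1.450 = 1.450.
Areal scale at 15.2°: h·k = 1.000 × 1.036 = 1.036.
Ratio = 1.450/1.036 ≈ 1.40.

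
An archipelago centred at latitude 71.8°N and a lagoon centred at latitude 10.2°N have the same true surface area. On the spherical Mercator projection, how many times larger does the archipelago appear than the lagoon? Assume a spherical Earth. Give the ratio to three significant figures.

On Mercator, area is exaggerated by sec²φ = 1/cos²φ.
At 71.8°: sec²(71.8°) = 1/0.3123² = 10.25.
At 10.2°: sec²(10.2°) = 1/0.9842² = 1.032.
Ratio = 10.25/1.032 = cos²(10.2°)/cos²(71.8°) ≈ 9.93.

9.93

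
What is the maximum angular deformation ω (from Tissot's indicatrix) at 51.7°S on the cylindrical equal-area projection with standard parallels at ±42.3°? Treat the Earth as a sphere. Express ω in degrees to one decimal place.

20.2°

Cylindrical equal-area (φ₀ = 42.3°): h = cos φ / cos 42.3° along meridians, k = cos 42.3° / cos φ along parallels; h·k = 1.
At 51.7°: h = 0.8380, k = 1.193; principal scales a = 1.193, b = 0.8380.
sin(ω/2) = (a − b)/(a + b) = 0.3554/2.031 = 0.1750, so ω = 2 arcsin(0.1750) ≈ 20.2°.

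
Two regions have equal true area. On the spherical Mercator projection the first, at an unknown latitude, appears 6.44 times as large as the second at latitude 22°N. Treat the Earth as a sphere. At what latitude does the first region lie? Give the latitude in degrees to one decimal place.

On Mercator, (apparent₁)/(apparent₂) = sec²φ₁ / sec²φ₂ when true areas are equal.
cos²φ₂ / cos²φ₁ = 6.44  ⇒  cos φ₁ = cos 22° / √6.44 = 0.9272/2.538 = 0.3654.
φ₁ = arccos(0.3654) ≈ 68.6°.

68.6°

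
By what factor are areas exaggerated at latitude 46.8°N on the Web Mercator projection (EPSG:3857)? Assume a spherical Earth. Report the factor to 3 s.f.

The Mercator projection is conformal; its linear scale factor is the same in every direction and equals sec φ = 1/cos φ.
Areal scale = k² = sec²φ = 1/cos²(46.8°) = 1/0.6845² = 2.134.

2.13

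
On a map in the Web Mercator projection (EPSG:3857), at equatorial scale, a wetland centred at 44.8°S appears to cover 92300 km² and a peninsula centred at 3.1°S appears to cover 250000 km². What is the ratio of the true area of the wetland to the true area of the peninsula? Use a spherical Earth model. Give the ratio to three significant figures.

0.186

On Mercator the areal scale is sec²φ, so true area = apparent × cos²φ.
True area of wetland: 92300 × cos²(44.8°) = 92300 × 0.5035 = 46470 km².
True area of peninsula: 250000 × cos²(3.1°) = 250000 × 0.9971 = 249300 km².
Ratio = 46470 / 249300 ≈ 0.186.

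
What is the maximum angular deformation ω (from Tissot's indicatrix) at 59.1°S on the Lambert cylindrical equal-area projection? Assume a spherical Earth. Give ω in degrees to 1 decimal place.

71.3°

The Lambert cylindrical equal-area projection is the cylindrical equal-area projection with its standard parallel at the equator (φ₀ = 0). A cylindrical equal-area projection with standard parallel φ₀ has meridian scale h = cos φ / cos φ₀ and parallel scale k = cos φ₀ / cos φ (so areas are preserved, h·k = 1).
At 59.1°: h = 0.5135, k = 1.947; principal scales a = 1.947, b = 0.5135.
sin(ω/2) = (a − b)/(a + b) = 1.434/2.461 = 0.5826, so ω = 2 arcsin(0.5826) ≈ 71.3°.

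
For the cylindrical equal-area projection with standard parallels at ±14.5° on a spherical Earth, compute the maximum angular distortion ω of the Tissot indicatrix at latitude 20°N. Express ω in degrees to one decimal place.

3.4°

Cylindrical equal-area (φ₀ = 14.5°): h = cos φ / cos 14.5° along meridians, k = cos 14.5° / cos φ along parallels; h·k = 1.
At 20°: h = 0.9706, k = 1.030; principal scales a = 1.030, b = 0.9706.
sin(ω/2) = (a − b)/(a + b) = 0.05967/2.001 = 0.02982, so ω = 2 arcsin(0.02982) ≈ 3.4°.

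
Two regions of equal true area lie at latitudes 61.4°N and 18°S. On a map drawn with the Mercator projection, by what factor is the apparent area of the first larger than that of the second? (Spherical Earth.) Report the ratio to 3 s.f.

Mercator is conformal with k = sec φ, so areal scale = k² = sec²φ.
At 61.4°: sec²(61.4°) = 1/0.4787² = 4.364.
At 18°: sec²(18°) = 1/0.9511² = 1.106.
Ratio = 4.364/1.106 = cos²(18°)/cos²(61.4°) ≈ 3.95.

3.95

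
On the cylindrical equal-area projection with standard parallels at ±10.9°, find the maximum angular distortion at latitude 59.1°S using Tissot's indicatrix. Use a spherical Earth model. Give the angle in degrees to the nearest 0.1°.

69.6°

A cylindrical equal-area projection with standard parallel φ₀ has meridian scale h = cos φ / cos φ₀ and parallel scale k = cos φ₀ / cos φ (so areas are preserved, h·k = 1).
At 59.1°: h = 0.5230, k = 1.912; principal scales a = 1.912, b = 0.5230.
sin(ω/2) = (a − b)/(a + b) = 1.389/2.435 = 0.5705, so ω = 2 arcsin(0.5705) ≈ 69.6°.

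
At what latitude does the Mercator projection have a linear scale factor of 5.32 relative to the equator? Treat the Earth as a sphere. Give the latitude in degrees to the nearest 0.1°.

Mercator scale is k = sec φ = 1/cos φ.
1/cos φ = 5.32  ⇒  cos φ = 0.1880  ⇒  φ = arccos(0.1880) ≈ 79.2°.

79.2°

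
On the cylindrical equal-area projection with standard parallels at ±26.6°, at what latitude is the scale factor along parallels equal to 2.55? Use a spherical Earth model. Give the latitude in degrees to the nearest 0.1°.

A cylindrical equal-area projection with standard parallel φ₀ has meridian scale h = cos φ / cos φ₀ and parallel scale k = cos φ₀ / cos φ (so areas are preserved, h·k = 1).
k = cos φ₀ / cos φ = 2.55  ⇒  cos φ = cos 26.6° / 2.55 = 0.3506.
φ = arccos(0.3506) ≈ 69.5°.

69.5°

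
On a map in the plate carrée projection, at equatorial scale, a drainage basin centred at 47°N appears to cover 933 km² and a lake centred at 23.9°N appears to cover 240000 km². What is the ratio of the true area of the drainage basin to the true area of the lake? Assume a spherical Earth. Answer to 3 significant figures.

0.00290

Plate carrée has h = 1 and k = sec φ, giving areal scale sec φ; true area = (apparent area) · cos φ.
True area of drainage basin: 933 × cos(47°) = 933 × 0.6820 = 636.3 km².
True area of lake: 240000 × cos(23.9°) = 240000 × 0.9143 = 219400 km².
Ratio = 636.3 / 219400 ≈ 0.00290.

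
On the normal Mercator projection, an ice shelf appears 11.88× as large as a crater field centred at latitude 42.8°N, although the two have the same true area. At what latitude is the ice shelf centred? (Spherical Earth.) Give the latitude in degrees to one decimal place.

77.7°

On Mercator, (apparent₁)/(apparent₂) = sec²φ₁ / sec²φ₂ when true areas are equal.
cos²φ₂ / cos²φ₁ = 11.88  ⇒  cos φ₁ = cos 42.8° / √11.88 = 0.7337/3.447 = 0.2129.
φ₁ = arccos(0.2129) ≈ 77.7°.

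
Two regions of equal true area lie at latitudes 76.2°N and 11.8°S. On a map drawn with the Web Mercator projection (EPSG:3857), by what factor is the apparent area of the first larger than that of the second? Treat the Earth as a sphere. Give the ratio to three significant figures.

Mercator areal scale is sec²φ.
At 76.2°: sec²(76.2°) = 1/0.2385² = 17.58.
At 11.8°: sec²(11.8°) = 1/0.9789² = 1.044.
Ratio = 17.58/1.044 = cos²(11.8°)/cos²(76.2°) ≈ 16.8.

16.8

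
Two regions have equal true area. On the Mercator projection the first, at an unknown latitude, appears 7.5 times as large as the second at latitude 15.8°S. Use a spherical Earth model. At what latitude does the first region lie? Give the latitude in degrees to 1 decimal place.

Mercator areal scale is sec²φ, so apparent-area ratio = sec²φ₁ / sec²φ₂ = cos²φ₂ / cos²φ₁.
cos²φ₂ / cos²φ₁ = 7.5  ⇒  cos φ₁ = cos 15.8° / √7.5 = 0.9622/2.739 = 0.3514.
φ₁ = arccos(0.3514) ≈ 69.4°.

69.4°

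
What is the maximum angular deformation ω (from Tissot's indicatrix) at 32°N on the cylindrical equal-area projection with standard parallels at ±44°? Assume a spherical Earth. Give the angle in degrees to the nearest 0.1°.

18.8°

A cylindrical equal-area projection with standard parallel φ₀ has meridian scale h = cos φ / cos φ₀ and parallel scale k = cos φ₀ / cos φ (so areas are preserved, h·k = 1).
At 32°: h = 1.179, k = 0.8482; principal scales a = 1.179, b = 0.8482.
sin(ω/2) = (a − b)/(a + b) = 0.3307/2.027 = 0.1631, so ω = 2 arcsin(0.1631) ≈ 18.8°.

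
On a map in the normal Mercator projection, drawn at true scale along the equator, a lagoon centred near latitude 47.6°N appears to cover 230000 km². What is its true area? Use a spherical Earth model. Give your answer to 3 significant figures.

The Mercator projection is conformal; its linear scale factor is the same in every direction and equals sec φ = 1/cos φ.
Areal scale = k² = sec²φ = 1/cos²(47.6°) = 1/0.6743² = 2.199.
True area = apparent / (areal scale) = 230000 / 2.199 ≈ 105000 km².

105000 km²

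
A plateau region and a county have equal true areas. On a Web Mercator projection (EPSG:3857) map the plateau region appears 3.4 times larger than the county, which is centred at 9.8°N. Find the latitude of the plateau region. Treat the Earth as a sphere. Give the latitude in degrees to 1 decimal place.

For equal true areas on Mercator, apparent areas scale as sec²φ, so the ratio is cos²φ₂ / cos²φ₁.
cos²φ₂ / cos²φ₁ = 3.4  ⇒  cos φ₁ = cos 9.8° / √3.4 = 0.9854/1.844 = 0.5344.
φ₁ = arccos(0.5344) ≈ 57.7°.

57.7°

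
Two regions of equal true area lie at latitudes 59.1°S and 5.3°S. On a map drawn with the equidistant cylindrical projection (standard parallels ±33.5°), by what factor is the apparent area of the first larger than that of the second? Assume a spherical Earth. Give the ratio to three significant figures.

1.94

The equidistant cylindrical projection with φ₀ = 33.5° has h = 1 (meridians true) and k = cos φ₀ / cos φ along parallels.
Areal scale at 59.1°: h·k = 1.000 × 1.624 = 1.624.
Areal scale at 5.3°: h·k = 1.000 × 0.8375 = 0.8375.
Ratio = 1.624/0.8375 ≈ 1.94.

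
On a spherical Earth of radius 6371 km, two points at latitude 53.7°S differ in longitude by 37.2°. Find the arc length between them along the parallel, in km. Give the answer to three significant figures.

Arc length along a parallel = R cos φ · Δλ (with Δλ in radians).
= 6371 × cos 53.7° × (37.2° × π/180) = 6371 × 0.5920 × 0.6493 ≈ 2450 km.

2450 km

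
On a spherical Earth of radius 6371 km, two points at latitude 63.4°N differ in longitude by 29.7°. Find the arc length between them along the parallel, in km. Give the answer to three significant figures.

Arc length along a parallel = R cos φ · Δλ (with Δλ in radians).
= 6371 × cos 63.4° × (29.7° × π/180) = 6371 × 0.4478 × 0.5184 ≈ 1480 km.

1480 km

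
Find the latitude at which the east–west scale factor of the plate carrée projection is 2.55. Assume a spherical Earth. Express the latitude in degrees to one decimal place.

Plate carrée: h = 1, k = sec φ along parallels.
sec φ = 2.55  ⇒  cos φ = 0.3922  ⇒  φ ≈ 66.9°.

66.9°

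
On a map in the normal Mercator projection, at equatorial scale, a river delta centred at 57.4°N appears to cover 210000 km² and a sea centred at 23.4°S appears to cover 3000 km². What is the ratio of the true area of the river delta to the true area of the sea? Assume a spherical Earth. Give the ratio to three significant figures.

Mercator's areal exaggeration is sec²φ; hence true area = (apparent area) · cos²φ.
True area of river delta: 210000 × cos²(57.4°) = 210000 × 0.2903 = 60960 km².
True area of sea: 3000 × cos²(23.4°) = 3000 × 0.8423 = 2527 km².
Ratio = 60960 / 2527 ≈ 24.1.

24.1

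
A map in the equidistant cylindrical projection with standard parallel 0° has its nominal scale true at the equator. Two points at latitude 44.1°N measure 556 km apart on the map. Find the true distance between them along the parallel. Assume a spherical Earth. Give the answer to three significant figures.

399 km

In the plate carrée (x = Rλ, y = Rφ), meridians are true-scale (h = 1) and parallels are stretched by k = sec φ.
Along the parallel at 44.1°, map distances are exaggerated by k = sec 44.1° = 1.393.
True distance = 556 / 1.393 = 556 × cos 44.1° ≈ 399 km.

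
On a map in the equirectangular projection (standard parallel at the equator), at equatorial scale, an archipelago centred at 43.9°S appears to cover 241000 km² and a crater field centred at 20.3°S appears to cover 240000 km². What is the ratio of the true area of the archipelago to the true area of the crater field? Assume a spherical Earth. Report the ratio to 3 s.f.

Plate carrée has h = 1 and k = sec φ, giving areal scale sec φ; true area = (apparent area) · cos φ.
True area of archipelago: 241000 × cos(43.9°) = 241000 × 0.7206 = 173700 km².
True area of crater field: 240000 × cos(20.3°) = 240000 × 0.9379 = 225100 km².
Ratio = 173700 / 225100 ≈ 0.771.

0.771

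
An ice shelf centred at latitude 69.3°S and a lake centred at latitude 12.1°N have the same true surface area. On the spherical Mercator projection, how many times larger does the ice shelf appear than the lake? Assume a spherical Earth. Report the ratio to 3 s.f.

On Mercator, area is exaggerated by sec²φ = 1/cos²φ.
At 69.3°: sec²(69.3°) = 1/0.3535² = 8.004.
At 12.1°: sec²(12.1°) = 1/0.9778² = 1.046.
Ratio = 8.004/1.046 = cos²(12.1°)/cos²(69.3°) ≈ 7.65.

7.65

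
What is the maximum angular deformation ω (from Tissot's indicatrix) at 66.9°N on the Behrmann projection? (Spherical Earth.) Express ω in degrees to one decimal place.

The Behrmann projection is cylindrical equal-area with φ₀ = 30°. Cylindrical equal-area (φ₀ = 30°): h = cos φ / cos 30° along meridians, k = cos 30° / cos φ along parallels; h·k = 1.
At 66.9°: h = 0.4530, k = 2.207; principal scales a = 2.207, b = 0.4530.
sin(ω/2) = (a − b)/(a + b) = 1.754/2.660 = 0.6594, so ω = 2 arcsin(0.6594) ≈ 82.5°.

82.5°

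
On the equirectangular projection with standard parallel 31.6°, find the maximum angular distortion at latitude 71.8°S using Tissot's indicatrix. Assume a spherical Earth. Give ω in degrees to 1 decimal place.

55.2°

With standard parallel φ₀ = 31.6°, the equirectangular projection gives x = Rλ cos φ₀, y = Rφ, so h = 1 and k = cos 31.6° / cos φ.
At 71.8°: h = 1.000, k = 2.727; principal scales a = 2.727, b = 1.000.
sin(ω/2) = (a − b)/(a + b) = 1.727/3.727 = 0.4634, so ω = 2 arcsin(0.4634) ≈ 55.2°.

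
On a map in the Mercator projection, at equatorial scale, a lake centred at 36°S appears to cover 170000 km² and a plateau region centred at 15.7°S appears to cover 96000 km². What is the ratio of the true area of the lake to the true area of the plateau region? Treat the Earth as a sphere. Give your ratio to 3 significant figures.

1.25

On Mercator the areal scale is sec²φ, so true area = apparent × cos²φ.
True area of lake: 170000 × cos²(36°) = 170000 × 0.6545 = 111300 km².
True area of plateau region: 96000 × cos²(15.7°) = 96000 × 0.9268 = 88970 km².
Ratio = 111300 / 88970 ≈ 1.25.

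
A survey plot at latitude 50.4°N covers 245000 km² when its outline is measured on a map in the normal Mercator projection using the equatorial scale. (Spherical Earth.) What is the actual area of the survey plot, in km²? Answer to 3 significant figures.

Mercator is conformal, so the point scale is isotropic: h = k = sec φ = 1/cos φ.
Areal scale = k² = sec²φ = 1/cos²(50.4°) = 1/0.6374² = 2.461.
True area = apparent / (areal scale) = 245000 / 2.461 ≈ 99500 km².

99500 km²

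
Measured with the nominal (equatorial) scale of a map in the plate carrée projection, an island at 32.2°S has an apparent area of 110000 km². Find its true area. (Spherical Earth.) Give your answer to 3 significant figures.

For the equirectangular projection with φ₀ = 0 (plate carrée), h = 1 along meridians and k = sec φ along parallels.
Areal scale = h·k = 1 × sec φ; at 32.2°, h = 1.000, k = 1.182, so h·k = 1.182.
True area = apparent / (areal scale) = 110000 / 1.182 ≈ 93100 km².

93100 km²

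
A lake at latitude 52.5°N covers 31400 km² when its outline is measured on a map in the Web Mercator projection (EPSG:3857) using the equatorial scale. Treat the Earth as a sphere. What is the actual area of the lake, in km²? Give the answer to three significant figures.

11600 km²

Mercator is conformal, so the point scale is isotropic: h = k = sec φ = 1/cos φ.
Areal scale = k² = sec²φ = 1/cos²(52.5°) = 1/0.6088² = 2.698.
True area = apparent / (areal scale) = 31400 / 2.698 ≈ 11600 km².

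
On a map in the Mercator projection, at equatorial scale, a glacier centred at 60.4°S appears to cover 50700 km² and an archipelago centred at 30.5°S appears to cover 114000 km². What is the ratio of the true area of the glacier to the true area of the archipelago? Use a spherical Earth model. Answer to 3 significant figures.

0.146

Since Mercator area scale is 1/cos²φ, the true area equals the apparent area multiplied by cos²φ.
True area of glacier: 50700 × cos²(60.4°) = 50700 × 0.2440 = 12370 km².
True area of archipelago: 114000 × cos²(30.5°) = 114000 × 0.7424 = 84630 km².
Ratio = 12370 / 84630 ≈ 0.146.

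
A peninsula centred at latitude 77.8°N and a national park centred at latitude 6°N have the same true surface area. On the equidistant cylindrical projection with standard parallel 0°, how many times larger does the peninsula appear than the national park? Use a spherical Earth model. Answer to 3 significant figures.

For the equirectangular projection with φ₀ = 0 (plate carrée), h = 1 along meridians and k = sec φ along parallels.
Areal scale at 77.8°: h·k = 1.000 × 4.732 = 4.732.
Areal scale at 6°: h·k = 1.000 × 1.006 = 1.006.
Ratio = 4.732/1.006 ≈ 4.71.

4.71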